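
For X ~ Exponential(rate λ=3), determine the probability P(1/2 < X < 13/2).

P(1/2 < X < 13/2) = ∫_{1/2}^{13/2} f(x) dx
where f(x) = 3 e^{- 3 x}
= - \frac{1 - e^{18}}{e^{\frac{39}{2}}}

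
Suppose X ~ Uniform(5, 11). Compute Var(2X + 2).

For X ~ Uniform(5, 11):
Var(X) = 3
Var(2X + 2) = (2)² × Var(X) = 4 × 3 = 12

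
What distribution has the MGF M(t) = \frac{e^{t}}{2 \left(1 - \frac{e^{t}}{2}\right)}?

The MGF M(t) = \frac{e^{t}}{2 \left(1 - \frac{e^{t}}{2}\right)} is the standard form for the Geometric distribution.
Comparing with the known MGF formula identifies: Geometric(p=1/2), X = trial number of first success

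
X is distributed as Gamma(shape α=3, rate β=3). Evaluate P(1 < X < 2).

P(1 < X < 2) = ∫_{1}^{2} f(x) dx
where f(x) = \frac{27 x^{2} e^{- 3 x}}{2}
= \frac{-50 + 17 e^{3}}{2 e^{6}}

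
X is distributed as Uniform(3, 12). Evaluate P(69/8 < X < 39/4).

P(69/8 < X < 39/4) = ∫_{69/8}^{39/4} f(x) dx
where f(x) = \frac{1}{9}
= \frac{1}{8}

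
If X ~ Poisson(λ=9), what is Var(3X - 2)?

For X ~ Poisson(λ=9):
Var(X) = 9
Var(3X - 2) = (3)² × Var(X) = 9 × 9 = 81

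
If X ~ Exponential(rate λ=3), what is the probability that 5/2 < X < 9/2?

P(5/2 < X < 9/2) = ∫_{5/2}^{9/2} f(x) dx
where f(x) = 3 e^{- 3 x}
= - \frac{1 - e^{6}}{e^{\frac{27}{2}}}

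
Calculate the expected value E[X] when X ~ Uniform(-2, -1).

For X ~ Uniform(-2, -1), the expected value is:
E[X] = - \frac{3}{2}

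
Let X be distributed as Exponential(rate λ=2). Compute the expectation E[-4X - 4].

For X ~ Exponential(rate λ=2):
E[X] = \frac{1}{2}
E[-4X - 4] = -4 × E[X] - 4 = -6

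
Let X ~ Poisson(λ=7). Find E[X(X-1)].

E[X(X-1)] = E[X² - X] = E[X²] - E[X]
E[X] = 7
E[X²] = Var(X) + (E[X])² = 7 + (7)² = 56
E[X(X-1)] = 56 - 7 = 49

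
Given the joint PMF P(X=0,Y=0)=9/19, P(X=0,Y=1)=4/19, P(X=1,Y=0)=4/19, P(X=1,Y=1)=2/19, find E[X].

First find marginal of X:
P(X=0) = 13/19
P(X=1) = 6/19
E[X] = 0 × 13/19 + 1 × 6/19 = 6/19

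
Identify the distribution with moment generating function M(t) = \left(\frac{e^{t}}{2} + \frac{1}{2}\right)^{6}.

The MGF M(t) = \left(\frac{e^{t}}{2} + \frac{1}{2}\right)^{6} is the standard form for the Binomial distribution.
Comparing with the known MGF formula identifies: Binomial(n=6, p=1/2)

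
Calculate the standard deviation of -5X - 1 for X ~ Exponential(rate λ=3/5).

For X ~ Exponential(rate λ=3/5):
Var(X) = \frac{25}{9}
SD(X) = √(Var(X)) = √(\frac{25}{9}) = \frac{5}{3}
SD(-5X - 1) = |-5| × SD(X) = 5 × \frac{5}{3} = \frac{25}{3}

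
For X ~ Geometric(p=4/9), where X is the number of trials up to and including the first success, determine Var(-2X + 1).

For X ~ Geometric(p=4/9), where X is the number of trials up to and including the first success:
Var(X) = \frac{45}{16}
Var(-2X + 1) = (-2)² × Var(X) = 4 × \frac{45}{16} = \frac{45}{4}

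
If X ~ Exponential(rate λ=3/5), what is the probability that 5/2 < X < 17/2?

P(5/2 < X < 17/2) = ∫_{5/2}^{17/2} f(x) dx
where f(x) = \frac{3 e^{- \frac{3 x}{5}}}{5}
= - \frac{1}{e^{\frac{51}{10}}} + e^{- \frac{3}{2}}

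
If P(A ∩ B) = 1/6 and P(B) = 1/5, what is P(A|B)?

P(A|B) = P(A ∩ B) / P(B)
= (1/6) / (1/5)
= 5/6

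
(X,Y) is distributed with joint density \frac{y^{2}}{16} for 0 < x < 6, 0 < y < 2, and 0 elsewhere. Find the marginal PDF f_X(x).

f_X(x) = ∫_0^2 f(x,y) dy
= ∫_0^2 \frac{y^{2}}{16} dy
= \frac{1}{6} for 0 < x < 6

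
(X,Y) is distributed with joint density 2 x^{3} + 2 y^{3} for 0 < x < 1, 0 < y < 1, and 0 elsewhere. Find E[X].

E[X] = ∫_0^1 ∫_0^1 x × f(x,y) dy dx
= ∫_0^1 ∫_0^1 x × (2 x^{3} + 2 y^{3}) dy dx
= \frac{13}{20}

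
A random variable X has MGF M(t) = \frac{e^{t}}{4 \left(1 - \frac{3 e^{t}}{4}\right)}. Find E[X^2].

To find E[X^2], compute M^(2)(0):
M^(1)(t) = \frac{e^{t}}{4 \left(1 - \frac{3 e^{t}}{4}\right)} + \frac{3 e^{2 t}}{16 \left(1 - \frac{3 e^{t}}{4}\right)^{2}}
M^(2)(t) = \frac{e^{t}}{4 \left(1 - \frac{3 e^{t}}{4}\right)} + \frac{9 e^{2 t}}{16 \left(1 - \frac{3 e^{t}}{4}\right)^{2}} + \frac{9 e^{3 t}}{32 \left(1 - \frac{3 e^{t}}{4}\right)^{3}}
M^(2)(0) = 28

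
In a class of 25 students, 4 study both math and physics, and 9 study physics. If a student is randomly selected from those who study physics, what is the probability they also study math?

P(A ∩ B) = 4/25
P(B) = 9/25
P(A|B) = P(A ∩ B) / P(B) = (4/25) / (9/25) = 4/9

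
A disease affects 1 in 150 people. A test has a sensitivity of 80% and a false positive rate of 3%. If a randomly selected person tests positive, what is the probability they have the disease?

Let D = the rare event, + = positive/flagged.
P(D) = 1/150
P(+|D) = 80/100 = 4/5
P(+|D') = 3/100
P(+) = P(+|D)P(D) + P(+|D')P(D')
     = \frac{4}{5} × \frac{1}{150} + \frac{3}{100} × \frac{149}{150}
     = \frac{527}{15000}
P(D|+) = P(+|D)P(D)/P(+) = \frac{80}{527}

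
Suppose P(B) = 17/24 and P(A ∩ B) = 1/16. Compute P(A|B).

P(A|B) = P(A ∩ B) / P(B)
= (1/16) / (17/24)
= 3/34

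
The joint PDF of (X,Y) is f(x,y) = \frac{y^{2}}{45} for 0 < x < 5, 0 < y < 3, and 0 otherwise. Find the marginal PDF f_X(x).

f_X(x) = ∫_0^3 f(x,y) dy
= ∫_0^3 \frac{y^{2}}{45} dy
= \frac{1}{5} for 0 < x < 5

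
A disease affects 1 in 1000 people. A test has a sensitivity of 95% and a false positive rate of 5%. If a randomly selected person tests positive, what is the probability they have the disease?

Let D = the rare event, + = positive/flagged.
P(D) = 1/1000
P(+|D) = 95/100 = 19/20
P(+|D') = 5/100 = 1/20
P(+) = P(+|D)P(D) + P(+|D')P(D')
     = \frac{19}{20} × \frac{1}{1000} + \frac{1}{20} × \frac{999}{1000}
     = \frac{509}{10000}
P(D|+) = P(+|D)P(D)/P(+) = \frac{19}{1018}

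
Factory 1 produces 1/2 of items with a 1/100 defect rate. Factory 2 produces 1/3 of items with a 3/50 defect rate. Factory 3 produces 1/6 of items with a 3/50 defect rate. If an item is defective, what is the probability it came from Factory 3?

Using Bayes' theorem:
P(F1) = 1/2, P(D|F1) = 1/100
P(F2) = 1/3, P(D|F2) = 3/50
P(F3) = 1/6, P(D|F3) = 3/50
P(D) = P(D|F1)P(F1) + P(D|F2)P(F2) + P(D|F3)P(F3)
     = \frac{7}{200}
P(F3|D) = P(D|F3)P(F3) / P(D)
= \frac{2}{7}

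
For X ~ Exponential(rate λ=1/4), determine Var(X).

For X ~ Exponential(rate λ=1/4):
Var(X) = 16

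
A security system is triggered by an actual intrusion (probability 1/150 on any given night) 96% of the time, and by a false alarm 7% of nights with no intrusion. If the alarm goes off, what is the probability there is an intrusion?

Let D = the rare event, + = positive/flagged.
P(D) = 1/150
P(+|D) = 96/100 = 24/25
P(+|D') = 7/100
P(+) = P(+|D)P(D) + P(+|D')P(D')
     = \frac{24}{25} × \frac{1}{150} + \frac{7}{100} × \frac{149}{150}
     = \frac{1139}{15000}
P(D|+) = P(+|D)P(D)/P(+) = \frac{96}{1139}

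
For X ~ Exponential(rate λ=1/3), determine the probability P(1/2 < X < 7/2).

P(1/2 < X < 7/2) = ∫_{1/2}^{7/2} f(x) dx
where f(x) = \frac{e^{- \frac{x}{3}}}{3}
= - \frac{1 - e}{e^{\frac{7}{6}}}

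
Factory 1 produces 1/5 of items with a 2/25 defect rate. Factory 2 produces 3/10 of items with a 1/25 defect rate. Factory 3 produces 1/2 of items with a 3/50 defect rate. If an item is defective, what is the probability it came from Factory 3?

Using Bayes' theorem:
P(F1) = 1/5, P(D|F1) = 2/25
P(F2) = 3/10, P(D|F2) = 1/25
P(F3) = 1/2, P(D|F3) = 3/50
P(D) = P(D|F1)P(F1) + P(D|F2)P(F2) + P(D|F3)P(F3)
     = \frac{29}{500}
P(F3|D) = P(D|F3)P(F3) / P(D)
= \frac{15}{29}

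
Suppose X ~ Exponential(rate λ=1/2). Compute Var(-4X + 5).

For X ~ Exponential(rate λ=1/2):
Var(X) = 4
Var(-4X + 5) = (-4)² × Var(X) = 16 × 4 = 64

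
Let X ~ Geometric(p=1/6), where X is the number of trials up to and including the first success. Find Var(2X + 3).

For X ~ Geometric(p=1/6), where X is the number of trials up to and including the first success:
Var(X) = 30
Var(2X + 3) = (2)² × Var(X) = 4 × 30 = 120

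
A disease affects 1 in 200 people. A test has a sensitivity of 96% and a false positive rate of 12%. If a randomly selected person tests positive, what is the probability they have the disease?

Let D = the rare event, + = positive/flagged.
P(D) = 1/200
P(+|D) = 96/100 = 24/25
P(+|D') = 12/100 = 3/25
P(+) = P(+|D)P(D) + P(+|D')P(D')
     = \frac{24}{25} × \frac{1}{200} + \frac{3}{25} × \frac{199}{200}
     = \frac{621}{5000}
P(D|+) = P(+|D)P(D)/P(+) = \frac{8}{207}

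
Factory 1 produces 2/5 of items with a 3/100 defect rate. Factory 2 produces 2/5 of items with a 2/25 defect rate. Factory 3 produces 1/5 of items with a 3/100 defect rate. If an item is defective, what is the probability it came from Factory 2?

Using Bayes' theorem:
P(F1) = 2/5, P(D|F1) = 3/100
P(F2) = 2/5, P(D|F2) = 2/25
P(F3) = 1/5, P(D|F3) = 3/100
P(D) = P(D|F1)P(F1) + P(D|F2)P(F2) + P(D|F3)P(F3)
     = \frac{1}{20}
P(F2|D) = P(D|F2)P(F2) / P(D)
= \frac{16}{25}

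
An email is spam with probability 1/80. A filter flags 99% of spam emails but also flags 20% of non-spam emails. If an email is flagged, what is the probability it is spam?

Let D = the rare event, + = positive/flagged.
P(D) = 1/80
P(+|D) = 99/100
P(+|D') = 20/100 = 1/5
P(+) = P(+|D)P(D) + P(+|D')P(D')
     = \frac{99}{100} × \frac{1}{80} + \frac{1}{5} × \frac{79}{80}
     = \frac{1679}{8000}
P(D|+) = P(+|D)P(D)/P(+) = \frac{99}{1679}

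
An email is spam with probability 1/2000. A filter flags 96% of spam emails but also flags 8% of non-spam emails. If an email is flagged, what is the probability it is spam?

Let D = the rare event, + = positive/flagged.
P(D) = 1/2000
P(+|D) = 96/100 = 24/25
P(+|D') = 8/100 = 2/25
P(+) = P(+|D)P(D) + P(+|D')P(D')
     = \frac{24}{25} × \frac{1}{2000} + \frac{2}{25} × \frac{1999}{2000}
     = \frac{2011}{25000}
P(D|+) = P(+|D)P(D)/P(+) = \frac{12}{2011}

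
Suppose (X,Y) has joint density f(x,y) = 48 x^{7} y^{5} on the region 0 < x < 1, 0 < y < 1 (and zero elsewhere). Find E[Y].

E[Y] = ∫_0^1 ∫_0^1 y × f(x,y) dx dy
= \frac{6}{7}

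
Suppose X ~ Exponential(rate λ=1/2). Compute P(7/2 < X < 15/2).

P(7/2 < X < 15/2) = ∫_{7/2}^{15/2} f(x) dx
where f(x) = \frac{e^{- \frac{x}{2}}}{2}
= - \frac{1 - e^{2}}{e^{\frac{15}{4}}}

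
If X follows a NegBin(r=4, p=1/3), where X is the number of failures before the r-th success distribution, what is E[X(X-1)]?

E[X(X-1)] = E[X² - X] = E[X²] - E[X]
E[X] = 8
E[X²] = Var(X) + (E[X])² = 24 + (8)² = 88
E[X(X-1)] = 88 - 8 = 80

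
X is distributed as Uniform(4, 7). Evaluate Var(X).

For X ~ Uniform(4, 7):
Var(X) = \frac{3}{4}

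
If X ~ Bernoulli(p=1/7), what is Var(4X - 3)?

For X ~ Bernoulli(p=1/7):
Var(X) = \frac{6}{49}
Var(4X - 3) = (4)² × Var(X) = 16 × \frac{6}{49} = \frac{96}{49}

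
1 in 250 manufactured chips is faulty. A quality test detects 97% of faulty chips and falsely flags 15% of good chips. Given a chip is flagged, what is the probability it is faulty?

Let D = the rare event, + = positive/flagged.
P(D) = 1/250
P(+|D) = 97/100
P(+|D') = 15/100 = 3/20
P(+) = P(+|D)P(D) + P(+|D')P(D')
     = \frac{97}{100} × \frac{1}{250} + \frac{3}{20} × \frac{249}{250}
     = \frac{479}{3125}
P(D|+) = P(+|D)P(D)/P(+) = \frac{97}{3832}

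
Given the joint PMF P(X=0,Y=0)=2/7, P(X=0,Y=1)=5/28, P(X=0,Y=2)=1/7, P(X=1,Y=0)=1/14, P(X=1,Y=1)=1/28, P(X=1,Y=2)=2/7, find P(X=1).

P(X=1) = P(X=1,Y=0) + P(X=1,Y=1) + P(X=1,Y=2)
= 1/14 + 1/28 + 2/7
= 11/28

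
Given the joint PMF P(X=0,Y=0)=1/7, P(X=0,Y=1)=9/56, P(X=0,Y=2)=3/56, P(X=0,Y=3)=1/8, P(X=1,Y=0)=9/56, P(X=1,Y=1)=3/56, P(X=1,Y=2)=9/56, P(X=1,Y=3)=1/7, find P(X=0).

P(X=0) = P(X=0,Y=0) + P(X=0,Y=1) + P(X=0,Y=2) + P(X=0,Y=3)
= 1/7 + 9/56 + 3/56 + 1/8
= 27/56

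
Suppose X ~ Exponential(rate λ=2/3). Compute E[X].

For X ~ Exponential(rate λ=2/3), the expected value is:
E[X] = \frac{3}{2}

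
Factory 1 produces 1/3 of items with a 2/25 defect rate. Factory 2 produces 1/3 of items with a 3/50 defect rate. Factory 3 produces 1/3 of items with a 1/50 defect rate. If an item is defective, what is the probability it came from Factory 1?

Using Bayes' theorem:
P(F1) = 1/3, P(D|F1) = 2/25
P(F2) = 1/3, P(D|F2) = 3/50
P(F3) = 1/3, P(D|F3) = 1/50
P(D) = P(D|F1)P(F1) + P(D|F2)P(F2) + P(D|F3)P(F3)
     = \frac{4}{75}
P(F1|D) = P(D|F1)P(F1) / P(D)
= \frac{1}{2}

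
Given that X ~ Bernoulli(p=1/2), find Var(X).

For X ~ Bernoulli(p=1/2):
Var(X) = \frac{1}{4}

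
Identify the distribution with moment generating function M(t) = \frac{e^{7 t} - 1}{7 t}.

The MGF M(t) = \frac{e^{7 t} - 1}{7 t} is the standard form for the Uniform distribution.
Comparing with the known MGF formula identifies: Uniform(0, 7)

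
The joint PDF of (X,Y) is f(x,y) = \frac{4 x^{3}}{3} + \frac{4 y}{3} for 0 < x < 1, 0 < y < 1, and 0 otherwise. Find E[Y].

E[Y] = ∫_0^1 ∫_0^1 y × f(x,y) dx dy
= \frac{11}{18}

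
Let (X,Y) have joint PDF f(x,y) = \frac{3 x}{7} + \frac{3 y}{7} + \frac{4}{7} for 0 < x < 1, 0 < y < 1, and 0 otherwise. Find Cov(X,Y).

E[XY] = ∫∫ xy × f(x,y) dx dy = \frac{2}{7}
E[X] = \frac{15}{28}
E[Y] = \frac{15}{28}
Cov(X,Y) = E[XY] - E[X]E[Y] = - \frac{1}{784}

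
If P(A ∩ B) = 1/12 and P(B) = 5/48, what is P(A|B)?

P(A|B) = P(A ∩ B) / P(B)
= (1/12) / (5/48)
= 4/5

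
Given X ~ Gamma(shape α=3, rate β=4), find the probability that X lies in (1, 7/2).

P(1 < X < 7/2) = ∫_{1}^{7/2} f(x) dx
where f(x) = 32 x^{2} e^{- 4 x}
= \frac{-113 + 13 e^{10}}{e^{14}}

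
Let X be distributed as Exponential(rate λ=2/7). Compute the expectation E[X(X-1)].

E[X(X-1)] = E[X² - X] = E[X²] - E[X]
E[X] = \frac{7}{2}
E[X²] = Var(X) + (E[X])² = \frac{49}{4} + (\frac{7}{2})² = \frac{49}{2}
E[X(X-1)] = \frac{49}{2} - \frac{7}{2} = 21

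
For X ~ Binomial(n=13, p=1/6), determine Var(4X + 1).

For X ~ Binomial(n=13, p=1/6):
Var(X) = \frac{65}{36}
Var(4X + 1) = (4)² × Var(X) = 16 × \frac{65}{36} = \frac{260}{9}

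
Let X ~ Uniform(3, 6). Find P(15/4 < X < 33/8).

P(15/4 < X < 33/8) = ∫_{15/4}^{33/8} f(x) dx
where f(x) = \frac{1}{3}
= \frac{1}{8}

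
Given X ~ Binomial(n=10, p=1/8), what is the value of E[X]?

For X ~ Binomial(n=10, p=1/8), the expected value is:
E[X] = \frac{5}{4}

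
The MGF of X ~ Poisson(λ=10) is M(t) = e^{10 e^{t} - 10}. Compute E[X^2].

To find E[X^2], compute M^(2)(0):
M^(1)(t) = 10 e^{t} e^{10 e^{t} - 10}
M^(2)(t) = 100 e^{2 t} e^{10 e^{t} - 10} + 10 e^{t} e^{10 e^{t} - 10}
M^(2)(0) = 110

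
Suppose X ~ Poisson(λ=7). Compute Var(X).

For X ~ Poisson(λ=7):
Var(X) = 7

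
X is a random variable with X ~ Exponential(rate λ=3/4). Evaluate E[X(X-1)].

E[X(X-1)] = E[X² - X] = E[X²] - E[X]
E[X] = \frac{4}{3}
E[X²] = Var(X) + (E[X])² = \frac{16}{9} + (\frac{4}{3})² = \frac{32}{9}
E[X(X-1)] = \frac{32}{9} - \frac{4}{3} = \frac{20}{9}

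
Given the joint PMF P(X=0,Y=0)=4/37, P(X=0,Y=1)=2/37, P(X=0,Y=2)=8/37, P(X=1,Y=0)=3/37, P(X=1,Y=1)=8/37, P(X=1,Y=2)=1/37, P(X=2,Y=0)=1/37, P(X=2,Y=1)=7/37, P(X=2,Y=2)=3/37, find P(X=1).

P(X=1) = P(X=1,Y=0) + P(X=1,Y=1) + P(X=1,Y=2)
= 3/37 + 8/37 + 1/37
= 12/37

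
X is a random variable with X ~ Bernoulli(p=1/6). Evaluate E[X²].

Using the identity E[X²] = Var(X) + (E[X])²:
E[X] = \frac{1}{6}
Var(X) = \frac{5}{36}
E[X²] = \frac{5}{36} + (\frac{1}{6})²
= \frac{1}{6}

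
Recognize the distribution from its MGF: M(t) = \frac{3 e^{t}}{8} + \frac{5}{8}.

The MGF M(t) = \frac{3 e^{t}}{8} + \frac{5}{8} is the standard form for the Bernoulli distribution.
Comparing with the known MGF formula identifies: Bernoulli(p=3/8)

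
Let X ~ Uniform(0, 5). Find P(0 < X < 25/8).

P(0 < X < 25/8) = ∫_{0}^{25/8} f(x) dx
where f(x) = \frac{1}{5}
= \frac{5}{8}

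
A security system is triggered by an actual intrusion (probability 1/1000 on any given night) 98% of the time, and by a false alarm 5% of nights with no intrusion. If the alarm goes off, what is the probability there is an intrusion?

Let D = the rare event, + = positive/flagged.
P(D) = 1/1000
P(+|D) = 98/100 = 49/50
P(+|D') = 5/100 = 1/20
P(+) = P(+|D)P(D) + P(+|D')P(D')
     = \frac{49}{50} × \frac{1}{1000} + \frac{1}{20} × \frac{999}{1000}
     = \frac{5093}{100000}
P(D|+) = P(+|D)P(D)/P(+) = \frac{98}{5093}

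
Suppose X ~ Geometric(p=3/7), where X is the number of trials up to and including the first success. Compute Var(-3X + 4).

For X ~ Geometric(p=3/7), where X is the number of trials up to and including the first success:
Var(X) = \frac{28}{9}
Var(-3X + 4) = (-3)² × Var(X) = 9 × \frac{28}{9} = 28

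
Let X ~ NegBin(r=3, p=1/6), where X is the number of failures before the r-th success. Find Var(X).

For X ~ NegBin(r=3, p=1/6), where X is the number of failures before the r-th success:
Var(X) = 90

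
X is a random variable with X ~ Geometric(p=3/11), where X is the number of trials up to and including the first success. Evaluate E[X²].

Using the identity E[X²] = Var(X) + (E[X])²:
E[X] = \frac{11}{3}
Var(X) = \frac{88}{9}
E[X²] = \frac{88}{9} + (\frac{11}{3})²
= \frac{209}{9}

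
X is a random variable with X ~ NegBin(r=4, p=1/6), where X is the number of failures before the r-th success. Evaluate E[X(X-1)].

E[X(X-1)] = E[X² - X] = E[X²] - E[X]
E[X] = 20
E[X²] = Var(X) + (E[X])² = 120 + (20)² = 520
E[X(X-1)] = 520 - 20 = 500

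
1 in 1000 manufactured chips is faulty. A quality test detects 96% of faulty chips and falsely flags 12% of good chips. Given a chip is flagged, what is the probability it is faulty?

Let D = the rare event, + = positive/flagged.
P(D) = 1/1000
P(+|D) = 96/100 = 24/25
P(+|D') = 12/100 = 3/25
P(+) = P(+|D)P(D) + P(+|D')P(D')
     = \frac{24}{25} × \frac{1}{1000} + \frac{3}{25} × \frac{999}{1000}
     = \frac{3021}{25000}
P(D|+) = P(+|D)P(D)/P(+) = \frac{8}{1007}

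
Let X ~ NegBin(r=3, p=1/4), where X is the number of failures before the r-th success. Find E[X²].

Using the identity E[X²] = Var(X) + (E[X])²:
E[X] = 9
Var(X) = 36
E[X²] = 36 + (9)²
= 117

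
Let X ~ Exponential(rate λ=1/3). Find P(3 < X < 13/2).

P(3 < X < 13/2) = ∫_{3}^{13/2} f(x) dx
where f(x) = \frac{e^{- \frac{x}{3}}}{3}
= - \frac{1}{e^{\frac{13}{6}}} + e^{-1}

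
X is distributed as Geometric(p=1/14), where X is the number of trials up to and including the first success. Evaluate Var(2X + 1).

For X ~ Geometric(p=1/14), where X is the number of trials up to and including the first success:
Var(X) = 182
Var(2X + 1) = (2)² × Var(X) = 4 × 182 = 728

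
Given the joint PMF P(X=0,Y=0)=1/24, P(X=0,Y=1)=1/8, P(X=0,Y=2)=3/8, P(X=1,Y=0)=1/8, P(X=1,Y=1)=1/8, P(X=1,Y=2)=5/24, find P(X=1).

P(X=1) = P(X=1,Y=0) + P(X=1,Y=1) + P(X=1,Y=2)
= 1/8 + 1/8 + 5/24
= 11/24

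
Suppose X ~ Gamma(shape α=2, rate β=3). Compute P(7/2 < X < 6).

P(7/2 < X < 6) = ∫_{7/2}^{6} f(x) dx
where f(x) = 9 x e^{- 3 x}
= - \frac{19}{e^{18}} + \frac{23}{2 e^{\frac{21}{2}}}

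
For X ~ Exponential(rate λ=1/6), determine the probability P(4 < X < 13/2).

P(4 < X < 13/2) = ∫_{4}^{13/2} f(x) dx
where f(x) = \frac{e^{- \frac{x}{6}}}{6}
= - \frac{1}{e^{\frac{13}{12}}} + e^{- \frac{2}{3}}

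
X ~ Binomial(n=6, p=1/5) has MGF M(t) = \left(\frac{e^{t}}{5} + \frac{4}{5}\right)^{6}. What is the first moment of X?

To find E[X], compute M^(1)(0):
M^(1)(t) = \frac{6 \left(\frac{e^{t}}{5} + \frac{4}{5}\right)^{5} e^{t}}{5}
M^(1)(0) = \frac{6}{5}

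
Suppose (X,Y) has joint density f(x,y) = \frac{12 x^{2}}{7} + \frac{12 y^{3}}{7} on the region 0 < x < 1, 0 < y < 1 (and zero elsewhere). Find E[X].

E[X] = ∫_0^1 ∫_0^1 x × f(x,y) dy dx
= ∫_0^1 ∫_0^1 x × (\frac{12 x^{2}}{7} + \frac{12 y^{3}}{7}) dy dx
= \frac{9}{14}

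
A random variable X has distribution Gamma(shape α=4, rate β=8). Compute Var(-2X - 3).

For X ~ Gamma(shape α=4, rate β=8):
Var(X) = \frac{1}{16}
Var(-2X - 3) = (-2)² × Var(X) = 4 × \frac{1}{16} = \frac{1}{4}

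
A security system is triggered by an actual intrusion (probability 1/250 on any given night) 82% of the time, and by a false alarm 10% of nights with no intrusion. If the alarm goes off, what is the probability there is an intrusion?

Let D = the rare event, + = positive/flagged.
P(D) = 1/250
P(+|D) = 82/100 = 41/50
P(+|D') = 10/100 = 1/10
P(+) = P(+|D)P(D) + P(+|D')P(D')
     = \frac{41}{50} × \frac{1}{250} + \frac{1}{10} × \frac{249}{250}
     = \frac{643}{6250}
P(D|+) = P(+|D)P(D)/P(+) = \frac{41}{1286}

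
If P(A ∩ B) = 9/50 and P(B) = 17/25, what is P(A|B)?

P(A|B) = P(A ∩ B) / P(B)
= (9/50) / (17/25)
= 9/34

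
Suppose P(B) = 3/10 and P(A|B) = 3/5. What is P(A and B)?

By definition, P(A|B) = P(A ∩ B) / P(B)
So P(A ∩ B) = P(A|B) × P(B)
= 3/5 × 3/10
= 9/50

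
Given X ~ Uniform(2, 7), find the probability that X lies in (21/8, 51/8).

P(21/8 < X < 51/8) = ∫_{21/8}^{51/8} f(x) dx
where f(x) = \frac{1}{5}
= \frac{3}{4}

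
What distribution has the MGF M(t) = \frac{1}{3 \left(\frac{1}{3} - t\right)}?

The MGF M(t) = \frac{1}{3 \left(\frac{1}{3} - t\right)} is the standard form for the Exponential distribution.
Comparing with the known MGF formula identifies: Exponential(rate λ=1/3)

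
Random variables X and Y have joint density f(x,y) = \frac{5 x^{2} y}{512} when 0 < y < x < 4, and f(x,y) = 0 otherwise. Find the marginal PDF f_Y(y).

f_Y(y) = ∫_y^4 \frac{5 x^{2} y}{512} dx = \frac{5 y \left(64 - y^{3}\right)}{1536}
for 0 < y < 4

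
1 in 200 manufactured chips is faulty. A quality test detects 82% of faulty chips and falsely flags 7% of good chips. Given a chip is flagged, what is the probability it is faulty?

Let D = the rare event, + = positive/flagged.
P(D) = 1/200
P(+|D) = 82/100 = 41/50
P(+|D') = 7/100
P(+) = P(+|D)P(D) + P(+|D')P(D')
     = \frac{41}{50} × \frac{1}{200} + \frac{7}{100} × \frac{199}{200}
     = \frac{59}{800}
P(D|+) = P(+|D)P(D)/P(+) = \frac{82}{1475}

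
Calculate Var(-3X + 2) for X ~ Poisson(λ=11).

For X ~ Poisson(λ=11):
Var(X) = 11
Var(-3X + 2) = (-3)² × Var(X) = 9 × 11 = 99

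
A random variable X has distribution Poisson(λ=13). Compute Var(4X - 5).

For X ~ Poisson(λ=13):
Var(X) = 13
Var(4X - 5) = (4)² × Var(X) = 16 × 13 = 208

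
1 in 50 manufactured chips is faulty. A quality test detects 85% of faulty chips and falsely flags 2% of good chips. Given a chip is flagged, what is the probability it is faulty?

Let D = the rare event, + = positive/flagged.
P(D) = 1/50
P(+|D) = 85/100 = 17/20
P(+|D') = 2/100 = 1/50
P(+) = P(+|D)P(D) + P(+|D')P(D')
     = \frac{17}{20} × \frac{1}{50} + \frac{1}{50} × \frac{49}{50}
     = \frac{183}{5000}
P(D|+) = P(+|D)P(D)/P(+) = \frac{85}{183}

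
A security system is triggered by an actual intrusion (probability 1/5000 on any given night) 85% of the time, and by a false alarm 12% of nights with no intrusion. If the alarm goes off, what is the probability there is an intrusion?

Let D = the rare event, + = positive/flagged.
P(D) = 1/5000
P(+|D) = 85/100 = 17/20
P(+|D') = 12/100 = 3/25
P(+) = P(+|D)P(D) + P(+|D')P(D')
     = \frac{17}{20} × \frac{1}{5000} + \frac{3}{25} × \frac{4999}{5000}
     = \frac{60073}{500000}
P(D|+) = P(+|D)P(D)/P(+) = \frac{85}{60073}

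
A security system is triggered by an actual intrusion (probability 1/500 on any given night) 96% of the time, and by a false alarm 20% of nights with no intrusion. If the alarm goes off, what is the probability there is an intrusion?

Let D = the rare event, + = positive/flagged.
P(D) = 1/500
P(+|D) = 96/100 = 24/25
P(+|D') = 20/100 = 1/5
P(+) = P(+|D)P(D) + P(+|D')P(D')
     = \frac{24}{25} × \frac{1}{500} + \frac{1}{5} × \frac{499}{500}
     = \frac{2519}{12500}
P(D|+) = P(+|D)P(D)/P(+) = \frac{24}{2519}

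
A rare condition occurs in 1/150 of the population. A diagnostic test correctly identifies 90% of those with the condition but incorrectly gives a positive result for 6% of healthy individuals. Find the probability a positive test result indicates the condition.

Let D = the rare event, + = positive/flagged.
P(D) = 1/150
P(+|D) = 90/100 = 9/10
P(+|D') = 6/100 = 3/50
P(+) = P(+|D)P(D) + P(+|D')P(D')
     = \frac{9}{10} × \frac{1}{150} + \frac{3}{50} × \frac{149}{150}
     = \frac{41}{625}
P(D|+) = P(+|D)P(D)/P(+) = \frac{15}{164}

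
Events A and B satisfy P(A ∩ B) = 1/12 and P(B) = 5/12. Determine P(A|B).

P(A|B) = P(A ∩ B) / P(B)
= (1/12) / (5/12)
= 1/5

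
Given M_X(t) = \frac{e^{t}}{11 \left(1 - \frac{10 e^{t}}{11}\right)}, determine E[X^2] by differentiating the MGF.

To find E[X^2], compute M^(2)(0):
M^(1)(t) = \frac{e^{t}}{11 \left(1 - \frac{10 e^{t}}{11}\right)} + \frac{10 e^{2 t}}{121 \left(1 - \frac{10 e^{t}}{11}\right)^{2}}
M^(2)(t) = \frac{e^{t}}{11 \left(1 - \frac{10 e^{t}}{11}\right)} + \frac{30 e^{2 t}}{121 \left(1 - \frac{10 e^{t}}{11}\right)^{2}} + \frac{200 e^{3 t}}{1331 \left(1 - \frac{10 e^{t}}{11}\right)^{3}}
M^(2)(0) = 231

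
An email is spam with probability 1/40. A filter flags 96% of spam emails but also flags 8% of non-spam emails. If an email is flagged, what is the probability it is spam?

Let D = the rare event, + = positive/flagged.
P(D) = 1/40
P(+|D) = 96/100 = 24/25
P(+|D') = 8/100 = 2/25
P(+) = P(+|D)P(D) + P(+|D')P(D')
     = \frac{24}{25} × \frac{1}{40} + \frac{2}{25} × \frac{39}{40}
     = \frac{51}{500}
P(D|+) = P(+|D)P(D)/P(+) = \frac{4}{17}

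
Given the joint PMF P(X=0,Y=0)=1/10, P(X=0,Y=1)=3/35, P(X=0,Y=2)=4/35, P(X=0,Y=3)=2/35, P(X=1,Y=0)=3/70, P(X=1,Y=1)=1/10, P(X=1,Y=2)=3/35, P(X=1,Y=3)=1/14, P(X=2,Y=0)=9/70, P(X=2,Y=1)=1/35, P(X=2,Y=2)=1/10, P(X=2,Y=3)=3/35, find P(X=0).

P(X=0) = P(X=0,Y=0) + P(X=0,Y=1) + P(X=0,Y=2) + P(X=0,Y=3)
= 1/10 + 3/35 + 4/35 + 2/35
= 5/14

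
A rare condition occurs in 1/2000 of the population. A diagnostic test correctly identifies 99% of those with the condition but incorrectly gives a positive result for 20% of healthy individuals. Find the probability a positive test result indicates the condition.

Let D = the rare event, + = positive/flagged.
P(D) = 1/2000
P(+|D) = 99/100
P(+|D') = 20/100 = 1/5
P(+) = P(+|D)P(D) + P(+|D')P(D')
     = \frac{99}{100} × \frac{1}{2000} + \frac{1}{5} × \frac{1999}{2000}
     = \frac{40079}{200000}
P(D|+) = P(+|D)P(D)/P(+) = \frac{99}{40079}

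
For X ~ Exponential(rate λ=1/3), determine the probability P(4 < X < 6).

P(4 < X < 6) = ∫_{4}^{6} f(x) dx
where f(x) = \frac{e^{- \frac{x}{3}}}{3}
= - \frac{1}{e^{2}} + e^{- \frac{4}{3}}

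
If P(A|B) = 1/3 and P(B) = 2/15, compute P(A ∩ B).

By definition, P(A|B) = P(A ∩ B) / P(B)
So P(A ∩ B) = P(A|B) × P(B)
= 1/3 × 2/15
= 2/45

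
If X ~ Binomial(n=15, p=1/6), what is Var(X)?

For X ~ Binomial(n=15, p=1/6):
Var(X) = \frac{25}{12}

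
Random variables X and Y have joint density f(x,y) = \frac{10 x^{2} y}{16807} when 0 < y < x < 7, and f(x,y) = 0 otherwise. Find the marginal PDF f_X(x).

f_X(x) = ∫_0^x \frac{10 x^{2} y}{16807} dy = \frac{5 x^{4}}{16807}
for 0 < x < 7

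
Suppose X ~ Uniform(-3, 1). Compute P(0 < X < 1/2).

P(0 < X < 1/2) = ∫_{0}^{1/2} f(x) dx
where f(x) = \frac{1}{4}
= \frac{1}{8}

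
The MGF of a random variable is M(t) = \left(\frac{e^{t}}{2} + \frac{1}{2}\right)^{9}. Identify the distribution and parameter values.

The MGF M(t) = \left(\frac{e^{t}}{2} + \frac{1}{2}\right)^{9} is the standard form for the Binomial distribution.
Comparing with the known MGF formula identifies: Binomial(n=9, p=1/2)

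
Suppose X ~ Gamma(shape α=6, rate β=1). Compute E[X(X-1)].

E[X(X-1)] = E[X² - X] = E[X²] - E[X]
E[X] = 6
E[X²] = Var(X) + (E[X])² = 6 + (6)² = 42
E[X(X-1)] = 42 - 6 = 36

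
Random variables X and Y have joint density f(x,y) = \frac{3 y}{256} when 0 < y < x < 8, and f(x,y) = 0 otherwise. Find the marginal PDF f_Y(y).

f_Y(y) = ∫_y^8 \frac{3 y}{256} dx = \frac{3 y \left(8 - y\right)}{256}
for 0 < y < 8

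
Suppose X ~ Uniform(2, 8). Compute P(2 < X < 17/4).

P(2 < X < 17/4) = ∫_{2}^{17/4} f(x) dx
where f(x) = \frac{1}{6}
= \frac{3}{8}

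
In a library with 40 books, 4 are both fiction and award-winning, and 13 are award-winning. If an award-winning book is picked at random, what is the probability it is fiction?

P(A ∩ B) = 4/40 = 1/10
P(B) = 13/40
P(A|B) = P(A ∩ B) / P(B) = (1/10) / (13/40) = 4/13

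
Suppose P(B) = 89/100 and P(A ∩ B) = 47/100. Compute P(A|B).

P(A|B) = P(A ∩ B) / P(B)
= (47/100) / (89/100)
= 47/89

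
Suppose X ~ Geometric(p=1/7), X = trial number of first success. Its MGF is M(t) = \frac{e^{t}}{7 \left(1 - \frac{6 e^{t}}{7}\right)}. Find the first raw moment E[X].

To find E[X], compute M^(1)(0):
M^(1)(t) = \frac{e^{t}}{7 \left(1 - \frac{6 e^{t}}{7}\right)} + \frac{6 e^{2 t}}{49 \left(1 - \frac{6 e^{t}}{7}\right)^{2}}
M^(1)(0) = 7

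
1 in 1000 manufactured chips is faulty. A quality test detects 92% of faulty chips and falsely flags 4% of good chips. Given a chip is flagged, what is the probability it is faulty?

Let D = the rare event, + = positive/flagged.
P(D) = 1/1000
P(+|D) = 92/100 = 23/25
P(+|D') = 4/100 = 1/25
P(+) = P(+|D)P(D) + P(+|D')P(D')
     = \frac{23}{25} × \frac{1}{1000} + \frac{1}{25} × \frac{999}{1000}
     = \frac{511}{12500}
P(D|+) = P(+|D)P(D)/P(+) = \frac{23}{1022}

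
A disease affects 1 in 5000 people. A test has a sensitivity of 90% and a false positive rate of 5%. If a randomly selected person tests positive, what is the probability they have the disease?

Let D = the rare event, + = positive/flagged.
P(D) = 1/5000
P(+|D) = 90/100 = 9/10
P(+|D') = 5/100 = 1/20
P(+) = P(+|D)P(D) + P(+|D')P(D')
     = \frac{9}{10} × \frac{1}{5000} + \frac{1}{20} × \frac{4999}{5000}
     = \frac{5017}{100000}
P(D|+) = P(+|D)P(D)/P(+) = \frac{18}{5017}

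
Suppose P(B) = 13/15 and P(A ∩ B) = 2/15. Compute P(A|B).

P(A|B) = P(A ∩ B) / P(B)
= (2/15) / (13/15)
= 2/13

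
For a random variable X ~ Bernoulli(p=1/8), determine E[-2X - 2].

For X ~ Bernoulli(p=1/8):
E[X] = \frac{1}{8}
E[-2X - 2] = -2 × E[X] - 2 = - \frac{9}{4}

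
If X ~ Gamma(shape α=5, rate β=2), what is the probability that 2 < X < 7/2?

P(2 < X < 7/2) = ∫_{2}^{7/2} f(x) dx
where f(x) = \frac{4 x^{4} e^{- 2 x}}{3}
= \frac{-4553 + 824 e^{3}}{24 e^{7}}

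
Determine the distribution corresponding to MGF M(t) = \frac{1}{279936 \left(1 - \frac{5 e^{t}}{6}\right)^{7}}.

The MGF M(t) = \frac{1}{279936 \left(1 - \frac{5 e^{t}}{6}\right)^{7}} is the standard form for the NegativeBinomial distribution.
Comparing with the known MGF formula identifies: NegBin(r=7, p=1/6), X = failures before r-th success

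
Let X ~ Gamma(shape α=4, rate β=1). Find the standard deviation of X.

For X ~ Gamma(shape α=4, rate β=1):
Var(X) = 4
SD(X) = √(Var(X)) = √(4) = 2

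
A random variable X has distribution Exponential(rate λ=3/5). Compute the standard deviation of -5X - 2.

For X ~ Exponential(rate λ=3/5):
Var(X) = \frac{25}{9}
SD(X) = √(Var(X)) = √(\frac{25}{9}) = \frac{5}{3}
SD(-5X - 2) = |-5| × SD(X) = 5 × \frac{5}{3} = \frac{25}{3}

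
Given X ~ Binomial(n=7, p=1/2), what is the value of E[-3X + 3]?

For X ~ Binomial(n=7, p=1/2):
E[X] = \frac{7}{2}
E[-3X + 3] = -3 × E[X] + 3 = - \frac{15}{2}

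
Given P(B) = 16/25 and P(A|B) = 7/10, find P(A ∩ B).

By definition, P(A|B) = P(A ∩ B) / P(B)
So P(A ∩ B) = P(A|B) × P(B)
= 7/10 × 16/25
= 56/125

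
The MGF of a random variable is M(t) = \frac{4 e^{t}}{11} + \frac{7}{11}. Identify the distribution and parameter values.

The MGF M(t) = \frac{4 e^{t}}{11} + \frac{7}{11} is the standard form for the Bernoulli distribution.
Comparing with the known MGF formula identifies: Bernoulli(p=4/11)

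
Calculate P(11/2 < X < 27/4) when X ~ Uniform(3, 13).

P(11/2 < X < 27/4) = ∫_{11/2}^{27/4} f(x) dx
where f(x) = \frac{1}{10}
= \frac{1}{8}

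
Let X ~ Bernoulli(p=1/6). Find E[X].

For X ~ Bernoulli(p=1/6), the expected value is:
E[X] = \frac{1}{6}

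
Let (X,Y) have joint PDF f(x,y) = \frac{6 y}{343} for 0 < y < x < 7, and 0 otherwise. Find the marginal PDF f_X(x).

f_X(x) = ∫_0^x \frac{6 y}{343} dy = \frac{3 x^{2}}{343}
for 0 < x < 7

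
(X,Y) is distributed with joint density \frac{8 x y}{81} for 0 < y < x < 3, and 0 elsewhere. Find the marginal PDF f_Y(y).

f_Y(y) = ∫_y^3 \frac{8 x y}{81} dx = \frac{4 y \left(9 - y^{2}\right)}{81}
for 0 < y < 3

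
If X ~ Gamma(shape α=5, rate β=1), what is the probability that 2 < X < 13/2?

P(2 < X < 13/2) = ∫_{2}^{13/2} f(x) dx
where f(x) = \frac{x^{4} e^{- x}}{24}
= - \frac{19043}{128 e^{\frac{13}{2}}} + \frac{7}{e^{2}}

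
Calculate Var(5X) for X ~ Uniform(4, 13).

For X ~ Uniform(4, 13):
Var(X) = \frac{27}{4}
Var(5X) = (5)² × Var(X) = 25 × \frac{27}{4} = \frac{675}{4}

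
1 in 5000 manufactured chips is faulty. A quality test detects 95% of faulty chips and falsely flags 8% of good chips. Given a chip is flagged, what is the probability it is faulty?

Let D = the rare event, + = positive/flagged.
P(D) = 1/5000
P(+|D) = 95/100 = 19/20
P(+|D') = 8/100 = 2/25
P(+) = P(+|D)P(D) + P(+|D')P(D')
     = \frac{19}{20} × \frac{1}{5000} + \frac{2}{25} × \frac{4999}{5000}
     = \frac{40087}{500000}
P(D|+) = P(+|D)P(D)/P(+) = \frac{95}{40087}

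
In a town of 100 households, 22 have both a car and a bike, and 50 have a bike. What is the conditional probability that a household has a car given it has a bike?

P(A ∩ B) = 22/100 = 11/50
P(B) = 50/100 = 1/2
P(A|B) = P(A ∩ B) / P(B) = (11/50) / (1/2) = 11/25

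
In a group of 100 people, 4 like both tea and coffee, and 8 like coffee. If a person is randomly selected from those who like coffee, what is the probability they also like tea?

P(A ∩ B) = 4/100 = 1/25
P(B) = 8/100 = 2/25
P(A|B) = P(A ∩ B) / P(B) = (1/25) / (2/25) = 1/2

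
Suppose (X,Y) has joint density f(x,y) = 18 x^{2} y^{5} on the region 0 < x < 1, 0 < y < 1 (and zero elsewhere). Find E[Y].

E[Y] = ∫_0^1 ∫_0^1 y × f(x,y) dx dy
= \frac{6}{7}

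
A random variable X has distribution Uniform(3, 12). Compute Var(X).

For X ~ Uniform(3, 12):
Var(X) = \frac{27}{4}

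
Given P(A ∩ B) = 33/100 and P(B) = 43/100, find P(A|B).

P(A|B) = P(A ∩ B) / P(B)
= (33/100) / (43/100)
= 33/43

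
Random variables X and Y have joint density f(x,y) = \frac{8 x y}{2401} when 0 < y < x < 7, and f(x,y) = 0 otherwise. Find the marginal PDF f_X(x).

f_X(x) = ∫_0^x \frac{8 x y}{2401} dy = \frac{4 x^{3}}{2401}
for 0 < x < 7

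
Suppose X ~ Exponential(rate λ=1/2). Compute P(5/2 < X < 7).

P(5/2 < X < 7) = ∫_{5/2}^{7} f(x) dx
where f(x) = \frac{e^{- \frac{x}{2}}}{2}
= - \frac{1}{e^{\frac{7}{2}}} + e^{- \frac{5}{4}}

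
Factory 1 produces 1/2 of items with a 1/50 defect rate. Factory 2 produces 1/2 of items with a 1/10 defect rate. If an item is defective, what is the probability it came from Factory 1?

Using Bayes' theorem:
P(F1) = 1/2, P(D|F1) = 1/50
P(F2) = 1/2, P(D|F2) = 1/10
P(D) = P(D|F1)P(F1) + P(D|F2)P(F2)
     = \frac{3}{50}
P(F1|D) = P(D|F1)P(F1) / P(D)
= \frac{1}{6}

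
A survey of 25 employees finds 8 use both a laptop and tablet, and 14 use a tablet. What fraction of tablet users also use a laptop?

P(A ∩ B) = 8/25
P(B) = 14/25
P(A|B) = P(A ∩ B) / P(B) = (8/25) / (14/25) = 4/7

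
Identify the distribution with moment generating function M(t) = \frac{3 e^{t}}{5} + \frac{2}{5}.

The MGF M(t) = \frac{3 e^{t}}{5} + \frac{2}{5} is the standard form for the Bernoulli distribution.
Comparing with the known MGF formula identifies: Bernoulli(p=3/5)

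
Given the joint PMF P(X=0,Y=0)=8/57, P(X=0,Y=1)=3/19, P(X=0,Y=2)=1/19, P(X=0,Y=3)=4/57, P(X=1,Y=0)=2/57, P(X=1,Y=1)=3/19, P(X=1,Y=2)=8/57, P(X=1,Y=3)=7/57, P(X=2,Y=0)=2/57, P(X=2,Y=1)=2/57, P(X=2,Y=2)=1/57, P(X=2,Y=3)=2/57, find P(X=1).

P(X=1) = P(X=1,Y=0) + P(X=1,Y=1) + P(X=1,Y=2) + P(X=1,Y=3)
= 2/57 + 3/19 + 8/57 + 7/57
= 26/57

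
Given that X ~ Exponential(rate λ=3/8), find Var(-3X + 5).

For X ~ Exponential(rate λ=3/8):
Var(X) = \frac{64}{9}
Var(-3X + 5) = (-3)² × Var(X) = 9 × \frac{64}{9} = 64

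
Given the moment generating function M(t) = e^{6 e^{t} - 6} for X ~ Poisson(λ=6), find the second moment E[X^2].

To find E[X^2], compute M^(2)(0):
M^(1)(t) = 6 e^{t} e^{6 e^{t} - 6}
M^(2)(t) = 36 e^{2 t} e^{6 e^{t} - 6} + 6 e^{t} e^{6 e^{t} - 6}
M^(2)(0) = 42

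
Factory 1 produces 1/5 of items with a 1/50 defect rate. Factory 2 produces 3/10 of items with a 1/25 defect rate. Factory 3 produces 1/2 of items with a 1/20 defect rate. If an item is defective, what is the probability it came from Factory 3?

Using Bayes' theorem:
P(F1) = 1/5, P(D|F1) = 1/50
P(F2) = 3/10, P(D|F2) = 1/25
P(F3) = 1/2, P(D|F3) = 1/20
P(D) = P(D|F1)P(F1) + P(D|F2)P(F2) + P(D|F3)P(F3)
     = \frac{41}{1000}
P(F3|D) = P(D|F3)P(F3) / P(D)
= \frac{25}{41}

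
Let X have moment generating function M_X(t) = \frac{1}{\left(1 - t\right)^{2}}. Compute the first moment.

To find E[X], compute M^(1)(0):
M^(1)(t) = \frac{2}{\left(1 - t\right)^{3}}
M^(1)(0) = 2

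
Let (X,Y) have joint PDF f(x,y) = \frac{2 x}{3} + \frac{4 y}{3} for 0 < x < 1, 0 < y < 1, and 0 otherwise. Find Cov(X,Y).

E[XY] = ∫∫ xy × f(x,y) dx dy = \frac{1}{3}
E[X] = \frac{5}{9}
E[Y] = \frac{11}{18}
Cov(X,Y) = E[XY] - E[X]E[Y] = - \frac{1}{162}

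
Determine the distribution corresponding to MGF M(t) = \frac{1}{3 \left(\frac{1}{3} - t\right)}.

The MGF M(t) = \frac{1}{3 \left(\frac{1}{3} - t\right)} is the standard form for the Exponential distribution.
Comparing with the known MGF formula identifies: Exponential(rate λ=1/3)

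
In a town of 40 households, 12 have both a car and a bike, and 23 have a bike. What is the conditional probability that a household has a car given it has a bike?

P(A ∩ B) = 12/40 = 3/10
P(B) = 23/40
P(A|B) = P(A ∩ B) / P(B) = (3/10) / (23/40) = 12/23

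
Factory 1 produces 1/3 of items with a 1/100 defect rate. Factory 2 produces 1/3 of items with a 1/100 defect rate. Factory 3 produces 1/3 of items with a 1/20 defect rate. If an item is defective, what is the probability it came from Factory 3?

Using Bayes' theorem:
P(F1) = 1/3, P(D|F1) = 1/100
P(F2) = 1/3, P(D|F2) = 1/100
P(F3) = 1/3, P(D|F3) = 1/20
P(D) = P(D|F1)P(F1) + P(D|F2)P(F2) + P(D|F3)P(F3)
     = \frac{7}{300}
P(F3|D) = P(D|F3)P(F3) / P(D)
= \frac{5}{7}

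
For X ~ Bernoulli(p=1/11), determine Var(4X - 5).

For X ~ Bernoulli(p=1/11):
Var(X) = \frac{10}{121}
Var(4X - 5) = (4)² × Var(X) = 16 × \frac{10}{121} = \frac{160}{121}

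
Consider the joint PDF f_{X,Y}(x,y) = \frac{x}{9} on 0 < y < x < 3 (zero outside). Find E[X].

f_X(x) = ∫_0^x \frac{x}{9} dy = \frac{x^{2}}{9}
E[X] = ∫_0^3 x × (\frac{x^{2}}{9}) dx = \frac{9}{4}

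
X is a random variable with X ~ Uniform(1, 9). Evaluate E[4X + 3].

For X ~ Uniform(1, 9):
E[X] = 5
E[4X + 3] = 4 × E[X] + 3 = 23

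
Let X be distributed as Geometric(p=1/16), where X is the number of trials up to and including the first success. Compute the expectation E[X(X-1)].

E[X(X-1)] = E[X² - X] = E[X²] - E[X]
E[X] = 16
E[X²] = Var(X) + (E[X])² = 240 + (16)² = 496
E[X(X-1)] = 496 - 16 = 480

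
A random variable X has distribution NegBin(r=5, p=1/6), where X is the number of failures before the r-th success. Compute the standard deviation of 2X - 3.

For X ~ NegBin(r=5, p=1/6), where X is the number of failures before the r-th success:
Var(X) = 150
SD(X) = √(Var(X)) = √(150) = 5 \sqrt{6}
SD(2X - 3) = |2| × SD(X) = 2 × 5 \sqrt{6} = 10 \sqrt{6}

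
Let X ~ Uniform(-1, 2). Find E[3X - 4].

For X ~ Uniform(-1, 2):
E[X] = \frac{1}{2}
E[3X - 4] = 3 × E[X] - 4 = - \frac{5}{2}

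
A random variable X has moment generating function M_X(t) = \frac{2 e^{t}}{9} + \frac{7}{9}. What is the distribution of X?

The MGF M(t) = \frac{2 e^{t}}{9} + \frac{7}{9} is the standard form for the Bernoulli distribution.
Comparing with the known MGF formula identifies: Bernoulli(p=2/9)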